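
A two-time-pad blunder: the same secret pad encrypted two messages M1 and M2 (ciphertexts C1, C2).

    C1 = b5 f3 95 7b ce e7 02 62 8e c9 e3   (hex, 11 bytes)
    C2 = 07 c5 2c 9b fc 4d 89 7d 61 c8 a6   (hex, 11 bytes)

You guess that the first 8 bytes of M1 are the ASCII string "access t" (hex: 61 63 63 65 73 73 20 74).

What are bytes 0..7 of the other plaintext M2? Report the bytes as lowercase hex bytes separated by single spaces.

d3 55 da 85 41 d9 ab 6b

First, C1 ⊕ C2 = (M1 ⊕ K) ⊕ (M2 ⊕ K) = M1 ⊕ M2, so the key drops out. Then M2 = (M1 ⊕ M2) ⊕ M1 over the first 8 bytes.
byte 0: (b5 ^ 07) ^ 61 = b2 ^ 61 = d3
byte 1: (f3 ^ c5) ^ 63 = 36 ^ 63 = 55
byte 2: (95 ^ 2c) ^ 63 = b9 ^ 63 = da
byte 3: (7b ^ 9b) ^ 65 = e0 ^ 65 = 85
byte 4: (ce ^ fc) ^ 73 = 32 ^ 73 = 41
byte 5: (e7 ^ 4d) ^ 73 = aa ^ 73 = d9
byte 6: (02 ^ 89) ^ 20 = 8b ^ 20 = ab
byte 7: (62 ^ 7d) ^ 74 = 1f ^ 74 = 6b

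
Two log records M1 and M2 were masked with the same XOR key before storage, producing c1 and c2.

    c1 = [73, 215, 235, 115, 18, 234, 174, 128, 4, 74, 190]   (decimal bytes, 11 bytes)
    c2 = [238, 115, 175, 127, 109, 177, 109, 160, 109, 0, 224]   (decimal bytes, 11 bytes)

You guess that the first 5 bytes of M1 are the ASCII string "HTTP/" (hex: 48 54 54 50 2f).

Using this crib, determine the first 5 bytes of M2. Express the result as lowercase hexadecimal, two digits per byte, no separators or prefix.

eff0105c50

First, c1 ⊕ c2 = (M1 ⊕ K) ⊕ (M2 ⊕ K) = M1 ⊕ M2, so the key drops out. Then M2 = (M1 ⊕ M2) ⊕ M1 over the first 5 bytes.
byte 0: (49 XOR ee) XOR 48 = a7 XOR 48 = ef
byte 1: (d7 XOR 73) XOR 54 = a4 XOR 54 = f0
byte 2: (eb XOR af) XOR 54 = 44 XOR 54 = 10
byte 3: (73 XOR 7f) XOR 50 = 0c XOR 50 = 5c
byte 4: (12 XOR 6d) XOR 2f = 7f XOR 2f = 50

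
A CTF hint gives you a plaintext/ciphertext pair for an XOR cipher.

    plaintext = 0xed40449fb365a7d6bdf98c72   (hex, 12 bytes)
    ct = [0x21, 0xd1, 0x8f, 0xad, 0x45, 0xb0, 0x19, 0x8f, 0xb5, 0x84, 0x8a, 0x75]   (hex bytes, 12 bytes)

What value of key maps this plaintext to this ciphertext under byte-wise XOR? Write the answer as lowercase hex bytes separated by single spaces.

cc 91 cb 32 f6 d5 be 59 08 7d 06 07

Since ct = plaintext ⊕ key, XORing both sides with plaintext gives key = plaintext ⊕ ct.
ed ^ 21 = cc
40 ^ d1 = 91
44 ^ 8f = cb
9f ^ ad = 32
b3 ^ 45 = f6
65 ^ b0 = d5
a7 ^ 19 = be
d6 ^ 8f = 59
bd ^ b5 = 08
f9 ^ 84 = 7d
8c ^ 8a = 06
72 ^ 75 = 07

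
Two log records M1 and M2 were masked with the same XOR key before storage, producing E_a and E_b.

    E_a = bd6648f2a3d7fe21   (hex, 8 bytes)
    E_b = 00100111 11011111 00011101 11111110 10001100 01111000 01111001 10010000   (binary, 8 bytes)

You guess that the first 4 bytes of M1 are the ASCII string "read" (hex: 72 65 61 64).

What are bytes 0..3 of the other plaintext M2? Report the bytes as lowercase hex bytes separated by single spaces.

First, E_a ⊕ E_b = (M1 ⊕ K) ⊕ (M2 ⊕ K) = M1 ⊕ M2, so the key drops out. Then M2 = (M1 ⊕ M2) ⊕ M1 over the first 4 bytes.
byte 0: (bd xor 27) xor 72 = 9a xor 72 = e8
byte 1: (66 xor df) xor 65 = b9 xor 65 = dc
byte 2: (48 xor 1d) xor 61 = 55 xor 61 = 34
byte 3: (f2 xor fe) xor 64 = 0c xor 64 = 68

e8 dc 34 68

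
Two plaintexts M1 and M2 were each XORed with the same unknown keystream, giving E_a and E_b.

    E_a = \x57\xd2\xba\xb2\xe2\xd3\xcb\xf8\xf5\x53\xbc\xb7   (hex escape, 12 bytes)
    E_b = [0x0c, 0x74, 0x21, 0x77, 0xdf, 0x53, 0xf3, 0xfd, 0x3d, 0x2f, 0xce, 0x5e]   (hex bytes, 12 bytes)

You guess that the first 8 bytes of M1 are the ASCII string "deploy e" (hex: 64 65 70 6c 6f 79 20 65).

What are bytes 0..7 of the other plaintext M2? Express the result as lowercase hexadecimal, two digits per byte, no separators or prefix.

First, E_a ⊕ E_b = (M1 ⊕ K) ⊕ (M2 ⊕ K) = M1 ⊕ M2, so the key drops out. Then M2 = (M1 ⊕ M2) ⊕ M1 over the first 8 bytes.
byte 0: (57 ^ 0c) ^ 64 = 5b ^ 64 = 3f
byte 1: (d2 ^ 74) ^ 65 = a6 ^ 65 = c3
byte 2: (ba ^ 21) ^ 70 = 9b ^ 70 = eb
byte 3: (b2 ^ 77) ^ 6c = c5 ^ 6c = a9
byte 4: (e2 ^ df) ^ 6f = 3d ^ 6f = 52
byte 5: (d3 ^ 53) ^ 79 = 80 ^ 79 = f9
byte 6: (cb ^ f3) ^ 20 = 38 ^ 20 = 18
byte 7: (f8 ^ fd) ^ 65 = 05 ^ 65 = 60

3fc3eba952f91860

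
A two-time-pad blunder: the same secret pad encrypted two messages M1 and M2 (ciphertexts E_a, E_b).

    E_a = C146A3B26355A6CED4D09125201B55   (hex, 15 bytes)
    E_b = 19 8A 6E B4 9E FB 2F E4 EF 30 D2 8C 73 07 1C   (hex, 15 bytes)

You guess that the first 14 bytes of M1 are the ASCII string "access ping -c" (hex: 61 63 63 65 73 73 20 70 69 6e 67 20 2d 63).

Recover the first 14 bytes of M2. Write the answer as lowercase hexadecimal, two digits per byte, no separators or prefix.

b9afae638edda95a528e24897e7f

First, E_a ⊕ E_b = (M1 ⊕ K) ⊕ (M2 ⊕ K) = M1 ⊕ M2, so the key drops out. Then M2 = (M1 ⊕ M2) ⊕ M1 over the first 14 bytes.
byte 0: (c1 ⊕ 19) ⊕ 61 = d8 ⊕ 61 = b9
byte 1: (46 ⊕ 8a) ⊕ 63 = cc ⊕ 63 = af
byte 2: (a3 ⊕ 6e) ⊕ 63 = cd ⊕ 63 = ae
byte 3: (b2 ⊕ b4) ⊕ 65 = 06 ⊕ 65 = 63
byte 4: (63 ⊕ 9e) ⊕ 73 = fd ⊕ 73 = 8e
byte 5: (55 ⊕ fb) ⊕ 73 = ae ⊕ 73 = dd
byte 6: (a6 ⊕ 2f) ⊕ 20 = 89 ⊕ 20 = a9
byte 7: (ce ⊕ e4) ⊕ 70 = 2a ⊕ 70 = 5a
byte 8: (d4 ⊕ ef) ⊕ 69 = 3b ⊕ 69 = 52
byte 9: (d0 ⊕ 30) ⊕ 6e = e0 ⊕ 6e = 8e
byte 10: (91 ⊕ d2) ⊕ 67 = 43 ⊕ 67 = 24
byte 11: (25 ⊕ 8c) ⊕ 20 = a9 ⊕ 20 = 89
byte 12: (20 ⊕ 73) ⊕ 2d = 53 ⊕ 2d = 7e
byte 13: (1b ⊕ 07) ⊕ 63 = 1c ⊕ 63 = 7f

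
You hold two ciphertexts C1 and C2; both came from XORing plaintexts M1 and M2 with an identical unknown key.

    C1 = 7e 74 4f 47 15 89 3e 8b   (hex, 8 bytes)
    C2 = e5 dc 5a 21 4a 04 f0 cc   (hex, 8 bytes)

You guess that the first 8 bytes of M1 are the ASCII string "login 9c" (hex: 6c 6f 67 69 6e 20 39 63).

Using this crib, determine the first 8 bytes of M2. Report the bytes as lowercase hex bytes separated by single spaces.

First, C1 ⊕ C2 = (M1 ⊕ K) ⊕ (M2 ⊕ K) = M1 ⊕ M2, so the key drops out. Then M2 = (M1 ⊕ M2) ⊕ M1 over the first 8 bytes.
byte 0: (7e XOR e5) XOR 6c = 9b XOR 6c = f7
byte 1: (74 XOR dc) XOR 6f = a8 XOR 6f = c7
byte 2: (4f XOR 5a) XOR 67 = 15 XOR 67 = 72
byte 3: (47 XOR 21) XOR 69 = 66 XOR 69 = 0f
byte 4: (15 XOR 4a) XOR 6e = 5f XOR 6e = 31
byte 5: (89 XOR 04) XOR 20 = 8d XOR 20 = ad
byte 6: (3e XOR f0) XOR 39 = ce XOR 39 = f7
byte 7: (8b XOR cc) XOR 63 = 47 XOR 63 = 24

f7 c7 72 0f 31 ad f7 24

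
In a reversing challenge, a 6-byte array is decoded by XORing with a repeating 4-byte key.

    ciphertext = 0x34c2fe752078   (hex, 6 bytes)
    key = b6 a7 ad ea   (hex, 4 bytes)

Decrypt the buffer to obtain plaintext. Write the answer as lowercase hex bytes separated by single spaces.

82 65 53 9f 96 df

The 4-byte key repeats, so the effective keystream is b6 a7 ad ea b6 a7.
byte 0: 00110100 ^ 10110110 = 10000010
byte 1: 11000010 ^ 10100111 = 01100101
byte 2: 11111110 ^ 10101101 = 01010011
byte 3: 01110101 ^ 11101010 = 10011111
byte 4: 00100000 ^ 10110110 = 10010110
byte 5: 01111000 ^ 10100111 = 11011111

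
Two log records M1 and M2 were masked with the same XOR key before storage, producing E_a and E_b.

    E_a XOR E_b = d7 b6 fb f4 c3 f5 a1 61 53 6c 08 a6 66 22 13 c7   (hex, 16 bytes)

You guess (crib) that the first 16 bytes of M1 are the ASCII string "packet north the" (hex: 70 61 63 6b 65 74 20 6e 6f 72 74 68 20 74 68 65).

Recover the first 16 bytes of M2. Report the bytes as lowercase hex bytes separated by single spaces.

Since E_a ⊕ E_b = M1 ⊕ M2, XORing with the guessed M1 bytes yields the corresponding M2 bytes: M2 = (E_a ⊕ E_b) ⊕ M1.
11010111 XOR 01110000 = 10100111
10110110 XOR 01100001 = 11010111
11111011 XOR 01100011 = 10011000
11110100 XOR 01101011 = 10011111
11000011 XOR 01100101 = 10100110
11110101 XOR 01110100 = 10000001
10100001 XOR 00100000 = 10000001
01100001 XOR 01101110 = 00001111
01010011 XOR 01101111 = 00111100
01101100 XOR 01110010 = 00011110
00001000 XOR 01110100 = 01111100
10100110 XOR 01101000 = 11001110
01100110 XOR 00100000 = 01000110
00100010 XOR 01110100 = 01010110
00010011 XOR 01101000 = 01111011
11000111 XOR 01100101 = 10100010

a7 d7 98 9f a6 81 81 0f 3c 1e 7c ce 46 56 7b a2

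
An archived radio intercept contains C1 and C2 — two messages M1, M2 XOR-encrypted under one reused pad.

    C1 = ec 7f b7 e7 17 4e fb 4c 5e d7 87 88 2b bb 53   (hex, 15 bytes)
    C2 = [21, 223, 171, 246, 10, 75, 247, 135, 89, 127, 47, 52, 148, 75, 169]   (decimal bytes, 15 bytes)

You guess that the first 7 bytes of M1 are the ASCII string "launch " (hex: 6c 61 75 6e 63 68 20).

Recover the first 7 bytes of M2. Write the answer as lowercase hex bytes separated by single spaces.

95 c1 69 7f 7e 6d 2c

First, C1 ⊕ C2 = (M1 ⊕ K) ⊕ (M2 ⊕ K) = M1 ⊕ M2, so the key drops out. Then M2 = (M1 ⊕ M2) ⊕ M1 over the first 7 bytes.
byte 0: (ec ⊕ 15) ⊕ 6c = f9 ⊕ 6c = 95
byte 1: (7f ⊕ df) ⊕ 61 = a0 ⊕ 61 = c1
byte 2: (b7 ⊕ ab) ⊕ 75 = 1c ⊕ 75 = 69
byte 3: (e7 ⊕ f6) ⊕ 6e = 11 ⊕ 6e = 7f
byte 4: (17 ⊕ 0a) ⊕ 63 = 1d ⊕ 63 = 7e
byte 5: (4e ⊕ 4b) ⊕ 68 = 05 ⊕ 68 = 6d
byte 6: (fb ⊕ f7) ⊕ 20 = 0c ⊕ 20 = 2c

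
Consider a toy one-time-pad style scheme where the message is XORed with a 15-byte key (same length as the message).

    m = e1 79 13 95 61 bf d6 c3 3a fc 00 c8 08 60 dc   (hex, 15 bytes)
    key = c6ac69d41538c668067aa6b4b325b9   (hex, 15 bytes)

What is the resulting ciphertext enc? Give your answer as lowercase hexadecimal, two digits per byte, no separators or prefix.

27d57a41748710ab3c86a67cbb4565

e1 ^ c6 = 27
79 ^ ac = d5
13 ^ 69 = 7a
95 ^ d4 = 41
61 ^ 15 = 74
bf ^ 38 = 87
d6 ^ c6 = 10
c3 ^ 68 = ab
3a ^ 06 = 3c
fc ^ 7a = 86
00 ^ a6 = a6
c8 ^ b4 = 7c
08 ^ b3 = bb
60 ^ 25 = 45
dc ^ b9 = 65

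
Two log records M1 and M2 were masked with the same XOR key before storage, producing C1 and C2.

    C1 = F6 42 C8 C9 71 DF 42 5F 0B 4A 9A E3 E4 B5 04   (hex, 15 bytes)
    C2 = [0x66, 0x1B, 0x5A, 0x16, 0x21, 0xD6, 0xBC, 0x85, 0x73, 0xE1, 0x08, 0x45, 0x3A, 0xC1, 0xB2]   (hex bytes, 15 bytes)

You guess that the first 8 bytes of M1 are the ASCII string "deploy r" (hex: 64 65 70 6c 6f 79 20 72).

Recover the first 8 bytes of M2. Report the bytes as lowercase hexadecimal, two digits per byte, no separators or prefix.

f43ce2b33f70dea8

First, C1 ⊕ C2 = (M1 ⊕ K) ⊕ (M2 ⊕ K) = M1 ⊕ M2, so the key drops out. Then M2 = (M1 ⊕ M2) ⊕ M1 over the first 8 bytes.
byte 0: (f6 XOR 66) XOR 64 = 90 XOR 64 = f4
byte 1: (42 XOR 1b) XOR 65 = 59 XOR 65 = 3c
byte 2: (c8 XOR 5a) XOR 70 = 92 XOR 70 = e2
byte 3: (c9 XOR 16) XOR 6c = df XOR 6c = b3
byte 4: (71 XOR 21) XOR 6f = 50 XOR 6f = 3f
byte 5: (df XOR d6) XOR 79 = 09 XOR 79 = 70
byte 6: (42 XOR bc) XOR 20 = fe XOR 20 = de
byte 7: (5f XOR 85) XOR 72 = da XOR 72 = a8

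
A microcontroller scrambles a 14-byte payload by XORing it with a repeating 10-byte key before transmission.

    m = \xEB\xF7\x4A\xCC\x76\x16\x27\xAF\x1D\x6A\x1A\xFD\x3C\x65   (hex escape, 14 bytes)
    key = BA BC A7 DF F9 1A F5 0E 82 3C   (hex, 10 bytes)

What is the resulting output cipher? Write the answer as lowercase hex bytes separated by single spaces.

51 4b ed 13 8f 0c d2 a1 9f 56 a0 41 9b ba

The 10-byte key repeats, so the effective keystream is ba bc a7 df f9 1a f5 0e 82 3c ba bc a7 df.
byte 0: eb xor ba = 51
byte 1: f7 xor bc = 4b
byte 2: 4a xor a7 = ed
byte 3: cc xor df = 13
byte 4: 76 xor f9 = 8f
byte 5: 16 xor 1a = 0c
byte 6: 27 xor f5 = d2
byte 7: af xor 0e = a1
byte 8: 1d xor 82 = 9f
byte 9: 6a xor 3c = 56
byte 10: 1a xor ba = a0
byte 11: fd xor bc = 41
byte 12: 3c xor a7 = 9b
byte 13: 65 xor df = ba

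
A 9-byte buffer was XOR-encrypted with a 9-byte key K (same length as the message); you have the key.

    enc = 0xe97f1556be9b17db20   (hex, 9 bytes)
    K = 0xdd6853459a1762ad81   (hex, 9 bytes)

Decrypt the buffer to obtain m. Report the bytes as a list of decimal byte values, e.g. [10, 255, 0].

[52, 23, 70, 19, 36, 140, 117, 118, 161]

11101001 ⊕ 11011101 = 00110100
01111111 ⊕ 01101000 = 00010111
00010101 ⊕ 01010011 = 01000110
01010110 ⊕ 01000101 = 00010011
10111110 ⊕ 10011010 = 00100100
10011011 ⊕ 00010111 = 10001100
00010111 ⊕ 01100010 = 01110101
11011011 ⊕ 10101101 = 01110110
00100000 ⊕ 10000001 = 10100001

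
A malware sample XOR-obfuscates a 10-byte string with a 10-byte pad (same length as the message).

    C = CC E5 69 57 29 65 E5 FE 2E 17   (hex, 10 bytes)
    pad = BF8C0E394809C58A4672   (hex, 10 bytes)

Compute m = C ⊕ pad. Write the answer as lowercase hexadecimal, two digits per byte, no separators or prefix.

7369676e616c20746865

XOR is its own inverse, so applying the key byte-wise gives the result directly.
204 XOR 191 = 115
229 XOR 140 = 105
105 XOR  14 = 103
 87 XOR  57 = 110
 41 XOR  72 =  97
101 XOR   9 = 108
229 XOR 197 =  32
254 XOR 138 = 116
 46 XOR  70 = 104
 23 XOR 114 = 101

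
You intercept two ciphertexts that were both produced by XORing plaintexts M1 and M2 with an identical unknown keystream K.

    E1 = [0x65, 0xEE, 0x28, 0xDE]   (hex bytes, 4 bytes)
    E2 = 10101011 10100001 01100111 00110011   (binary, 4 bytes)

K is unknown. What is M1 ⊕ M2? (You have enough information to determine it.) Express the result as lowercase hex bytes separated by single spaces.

ce 4f 4f ed

E1 ⊕ E2 = (M1 ⊕ K) ⊕ (M2 ⊕ K) = M1 ⊕ M2 — the shared key cancels under XOR.
65 xor ab = ce
ee xor a1 = 4f
28 xor 67 = 4f
de xor 33 = ed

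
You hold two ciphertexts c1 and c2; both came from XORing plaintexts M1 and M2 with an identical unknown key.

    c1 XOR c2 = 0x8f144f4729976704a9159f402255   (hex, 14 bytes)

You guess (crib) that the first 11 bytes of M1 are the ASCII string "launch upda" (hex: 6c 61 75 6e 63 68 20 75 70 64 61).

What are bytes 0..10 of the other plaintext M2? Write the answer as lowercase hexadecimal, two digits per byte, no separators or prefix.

e3753a294aff4771d971fe

Since c1 ⊕ c2 = M1 ⊕ M2, XORing with the guessed M1 bytes yields the corresponding M2 bytes: M2 = (c1 ⊕ c2) ⊕ M1.
8f XOR 6c = e3
14 XOR 61 = 75
4f XOR 75 = 3a
47 XOR 6e = 29
29 XOR 63 = 4a
97 XOR 68 = ff
67 XOR 20 = 47
04 XOR 75 = 71
a9 XOR 70 = d9
15 XOR 64 = 71
9f XOR 61 = fe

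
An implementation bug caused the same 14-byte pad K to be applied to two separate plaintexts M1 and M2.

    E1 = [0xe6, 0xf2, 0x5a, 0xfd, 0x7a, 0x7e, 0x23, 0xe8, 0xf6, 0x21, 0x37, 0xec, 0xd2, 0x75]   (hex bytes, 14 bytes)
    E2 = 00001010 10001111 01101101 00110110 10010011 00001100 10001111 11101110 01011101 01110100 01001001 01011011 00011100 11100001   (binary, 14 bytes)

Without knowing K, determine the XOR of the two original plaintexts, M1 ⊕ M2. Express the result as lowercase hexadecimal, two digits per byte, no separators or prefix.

ec7d37cbe972ac06ab557eb7ce94

E1 ⊕ E2 = (M1 ⊕ K) ⊕ (M2 ⊕ K) = M1 ⊕ M2 — the shared key cancels under XOR.
byte 0: 230 ^  10 = 236
byte 1: 242 ^ 143 = 125
byte 2:  90 ^ 109 =  55
byte 3: 253 ^  54 = 203
byte 4: 122 ^ 147 = 233
byte 5: 126 ^  12 = 114
byte 6:  35 ^ 143 = 172
byte 7: 232 ^ 238 =   6
byte 8: 246 ^  93 = 171
byte 9:  33 ^ 116 =  85
byte 10:  55 ^  73 = 126
byte 11: 236 ^  91 = 183
byte 12: 210 ^  28 = 206
byte 13: 117 ^ 225 = 148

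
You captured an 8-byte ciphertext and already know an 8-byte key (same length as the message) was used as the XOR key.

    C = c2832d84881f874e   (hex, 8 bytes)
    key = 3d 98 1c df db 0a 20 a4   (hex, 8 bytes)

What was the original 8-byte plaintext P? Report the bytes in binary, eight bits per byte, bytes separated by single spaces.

c2 xor 3d = ff
83 xor 98 = 1b
2d xor 1c = 31
84 xor df = 5b
88 xor db = 53
1f xor 0a = 15
87 xor 20 = a7
4e xor a4 = ea

11111111 00011011 00110001 01011011 01010011 00010101 10100111 11101010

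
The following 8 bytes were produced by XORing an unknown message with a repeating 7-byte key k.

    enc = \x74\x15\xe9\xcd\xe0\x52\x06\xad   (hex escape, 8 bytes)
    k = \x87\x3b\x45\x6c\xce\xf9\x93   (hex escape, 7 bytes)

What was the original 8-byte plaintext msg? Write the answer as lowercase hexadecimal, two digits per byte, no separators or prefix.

f32eaca12eab952a

The 7-byte key repeats, so the effective keystream is 87 3b 45 6c ce f9 93 87.
byte 0: 01110100 ^ 10000111 = 11110011
byte 1: 00010101 ^ 00111011 = 00101110
byte 2: 11101001 ^ 01000101 = 10101100
byte 3: 11001101 ^ 01101100 = 10100001
byte 4: 11100000 ^ 11001110 = 00101110
byte 5: 01010010 ^ 11111001 = 10101011
byte 6: 00000110 ^ 10010011 = 10010101
byte 7: 10101101 ^ 10000111 = 00101010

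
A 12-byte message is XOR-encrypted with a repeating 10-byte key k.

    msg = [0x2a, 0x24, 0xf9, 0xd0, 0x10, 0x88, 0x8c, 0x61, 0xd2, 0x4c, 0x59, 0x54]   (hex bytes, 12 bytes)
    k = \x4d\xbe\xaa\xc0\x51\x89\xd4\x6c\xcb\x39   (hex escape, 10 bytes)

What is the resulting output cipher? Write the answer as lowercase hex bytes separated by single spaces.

The 10-byte key repeats, so the effective keystream is 4d be aa c0 51 89 d4 6c cb 39 4d be.
byte 0:  42 XOR  77 = 103
byte 1:  36 XOR 190 = 154
byte 2: 249 XOR 170 =  83
byte 3: 208 XOR 192 =  16
byte 4:  16 XOR  81 =  65
byte 5: 136 XOR 137 =   1
byte 6: 140 XOR 212 =  88
byte 7:  97 XOR 108 =  13
byte 8: 210 XOR 203 =  25
byte 9:  76 XOR  57 = 117
byte 10:  89 XOR  77 =  20
byte 11:  84 XOR 190 = 234

67 9a 53 10 41 01 58 0d 19 75 14 ea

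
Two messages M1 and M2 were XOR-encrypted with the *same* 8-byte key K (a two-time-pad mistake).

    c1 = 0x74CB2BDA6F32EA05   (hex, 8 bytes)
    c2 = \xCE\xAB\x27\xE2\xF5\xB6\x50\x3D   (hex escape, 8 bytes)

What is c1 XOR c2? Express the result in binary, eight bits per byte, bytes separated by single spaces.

10111010 01100000 00001100 00111000 10011010 10000100 10111010 00111000

c1 ⊕ c2 = (M1 ⊕ K) ⊕ (M2 ⊕ K) = M1 ⊕ M2 — the shared key cancels under XOR.
74 ^ ce = ba
cb ^ ab = 60
2b ^ 27 = 0c
da ^ e2 = 38
6f ^ f5 = 9a
32 ^ b6 = 84
ea ^ 50 = ba
05 ^ 3d = 38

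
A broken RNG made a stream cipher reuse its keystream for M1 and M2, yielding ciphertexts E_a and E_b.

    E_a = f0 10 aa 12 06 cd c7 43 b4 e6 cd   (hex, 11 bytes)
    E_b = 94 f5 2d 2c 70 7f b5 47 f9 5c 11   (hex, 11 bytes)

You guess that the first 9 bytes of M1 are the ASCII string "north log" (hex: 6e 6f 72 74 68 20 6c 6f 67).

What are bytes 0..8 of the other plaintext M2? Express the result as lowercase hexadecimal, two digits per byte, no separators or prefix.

First, E_a ⊕ E_b = (M1 ⊕ K) ⊕ (M2 ⊕ K) = M1 ⊕ M2, so the key drops out. Then M2 = (M1 ⊕ M2) ⊕ M1 over the first 9 bytes.
byte 0: (f0 xor 94) xor 6e = 64 xor 6e = 0a
byte 1: (10 xor f5) xor 6f = e5 xor 6f = 8a
byte 2: (aa xor 2d) xor 72 = 87 xor 72 = f5
byte 3: (12 xor 2c) xor 74 = 3e xor 74 = 4a
byte 4: (06 xor 70) xor 68 = 76 xor 68 = 1e
byte 5: (cd xor 7f) xor 20 = b2 xor 20 = 92
byte 6: (c7 xor b5) xor 6c = 72 xor 6c = 1e
byte 7: (43 xor 47) xor 6f = 04 xor 6f = 6b
byte 8: (b4 xor f9) xor 67 = 4d xor 67 = 2a

0a8af54a1e921e6b2a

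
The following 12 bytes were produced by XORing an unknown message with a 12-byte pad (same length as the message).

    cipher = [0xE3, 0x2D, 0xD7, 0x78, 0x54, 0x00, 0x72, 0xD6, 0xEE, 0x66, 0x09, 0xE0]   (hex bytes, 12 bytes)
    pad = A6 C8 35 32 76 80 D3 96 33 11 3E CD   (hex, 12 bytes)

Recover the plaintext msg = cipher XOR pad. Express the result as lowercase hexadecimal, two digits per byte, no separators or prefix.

227 ⊕ 166 =  69
 45 ⊕ 200 = 229
215 ⊕  53 = 226
120 ⊕  50 =  74
 84 ⊕ 118 =  34
  0 ⊕ 128 = 128
114 ⊕ 211 = 161
214 ⊕ 150 =  64
238 ⊕  51 = 221
102 ⊕  17 = 119
  9 ⊕  62 =  55
224 ⊕ 205 =  45

45e5e24a2280a140dd77372d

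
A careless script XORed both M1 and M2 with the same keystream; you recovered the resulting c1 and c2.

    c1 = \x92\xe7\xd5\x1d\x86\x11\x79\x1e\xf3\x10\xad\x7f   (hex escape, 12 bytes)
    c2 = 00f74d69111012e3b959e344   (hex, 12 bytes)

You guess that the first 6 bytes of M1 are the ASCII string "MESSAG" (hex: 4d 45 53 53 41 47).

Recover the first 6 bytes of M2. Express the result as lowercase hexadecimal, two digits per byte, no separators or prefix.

df55cb27d646

First, c1 ⊕ c2 = (M1 ⊕ K) ⊕ (M2 ⊕ K) = M1 ⊕ M2, so the key drops out. Then M2 = (M1 ⊕ M2) ⊕ M1 over the first 6 bytes.
byte 0: (92 XOR 00) XOR 4d = 92 XOR 4d = df
byte 1: (e7 XOR f7) XOR 45 = 10 XOR 45 = 55
byte 2: (d5 XOR 4d) XOR 53 = 98 XOR 53 = cb
byte 3: (1d XOR 69) XOR 53 = 74 XOR 53 = 27
byte 4: (86 XOR 11) XOR 41 = 97 XOR 41 = d6
byte 5: (11 XOR 10) XOR 47 = 01 XOR 47 = 46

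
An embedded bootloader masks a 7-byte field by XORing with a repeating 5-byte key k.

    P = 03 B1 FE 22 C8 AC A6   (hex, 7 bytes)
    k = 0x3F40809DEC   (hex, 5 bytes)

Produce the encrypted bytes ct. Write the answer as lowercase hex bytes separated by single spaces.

3c f1 7e bf 24 93 e6

The 5-byte key repeats, so the effective keystream is 3f 40 80 9d ec 3f 40.
byte 0: 03 ⊕ 3f = 3c
byte 1: b1 ⊕ 40 = f1
byte 2: fe ⊕ 80 = 7e
byte 3: 22 ⊕ 9d = bf
byte 4: c8 ⊕ ec = 24
byte 5: ac ⊕ 3f = 93
byte 6: a6 ⊕ 40 = e6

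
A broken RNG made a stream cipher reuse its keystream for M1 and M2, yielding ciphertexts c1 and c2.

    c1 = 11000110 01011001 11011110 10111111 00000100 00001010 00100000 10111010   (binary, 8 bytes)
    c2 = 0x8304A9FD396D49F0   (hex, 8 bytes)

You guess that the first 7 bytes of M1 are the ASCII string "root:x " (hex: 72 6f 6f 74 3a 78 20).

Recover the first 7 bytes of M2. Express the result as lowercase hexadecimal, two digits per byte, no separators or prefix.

37321836071f49

First, c1 ⊕ c2 = (M1 ⊕ K) ⊕ (M2 ⊕ K) = M1 ⊕ M2, so the key drops out. Then M2 = (M1 ⊕ M2) ⊕ M1 over the first 7 bytes.
byte 0: (c6 XOR 83) XOR 72 = 45 XOR 72 = 37
byte 1: (59 XOR 04) XOR 6f = 5d XOR 6f = 32
byte 2: (de XOR a9) XOR 6f = 77 XOR 6f = 18
byte 3: (bf XOR fd) XOR 74 = 42 XOR 74 = 36
byte 4: (04 XOR 39) XOR 3a = 3d XOR 3a = 07
byte 5: (0a XOR 6d) XOR 78 = 67 XOR 78 = 1f
byte 6: (20 XOR 49) XOR 20 = 69 XOR 20 = 49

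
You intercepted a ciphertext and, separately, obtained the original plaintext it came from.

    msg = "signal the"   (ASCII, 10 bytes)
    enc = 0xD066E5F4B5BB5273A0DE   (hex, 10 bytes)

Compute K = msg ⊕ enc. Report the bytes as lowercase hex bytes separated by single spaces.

Since enc = msg ⊕ K, XORing both sides with msg gives K = msg ⊕ enc.
byte 0: 73 ⊕ d0 = a3
byte 1: 69 ⊕ 66 = 0f
byte 2: 67 ⊕ e5 = 82
byte 3: 6e ⊕ f4 = 9a
byte 4: 61 ⊕ b5 = d4
byte 5: 6c ⊕ bb = d7
byte 6: 20 ⊕ 52 = 72
byte 7: 74 ⊕ 73 = 07
byte 8: 68 ⊕ a0 = c8
byte 9: 65 ⊕ de = bb

a3 0f 82 9a d4 d7 72 07 c8 bb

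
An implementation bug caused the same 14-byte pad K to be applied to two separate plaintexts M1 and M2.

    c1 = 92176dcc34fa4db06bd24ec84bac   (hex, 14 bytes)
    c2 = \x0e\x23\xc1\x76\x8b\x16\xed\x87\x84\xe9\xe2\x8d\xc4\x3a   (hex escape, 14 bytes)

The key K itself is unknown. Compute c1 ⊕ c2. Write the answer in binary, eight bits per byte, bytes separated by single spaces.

10011100 00110100 10101100 10111010 10111111 11101100 10100000 00110111 11101111 00111011 10101100 01000101 10001111 10010110

c1 ⊕ c2 = (M1 ⊕ K) ⊕ (M2 ⊕ K) = M1 ⊕ M2 — the shared key cancels under XOR.
byte 0: 92 xor 0e = 9c
byte 1: 17 xor 23 = 34
byte 2: 6d xor c1 = ac
byte 3: cc xor 76 = ba
byte 4: 34 xor 8b = bf
byte 5: fa xor 16 = ec
byte 6: 4d xor ed = a0
byte 7: b0 xor 87 = 37
byte 8: 6b xor 84 = ef
byte 9: d2 xor e9 = 3b
byte 10: 4e xor e2 = ac
byte 11: c8 xor 8d = 45
byte 12: 4b xor c4 = 8f
byte 13: ac xor 3a = 96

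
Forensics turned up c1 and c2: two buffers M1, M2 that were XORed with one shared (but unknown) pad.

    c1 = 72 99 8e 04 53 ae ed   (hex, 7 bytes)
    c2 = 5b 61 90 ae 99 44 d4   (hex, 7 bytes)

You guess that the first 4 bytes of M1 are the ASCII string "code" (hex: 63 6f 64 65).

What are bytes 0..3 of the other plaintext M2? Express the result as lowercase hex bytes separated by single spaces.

First, c1 ⊕ c2 = (M1 ⊕ K) ⊕ (M2 ⊕ K) = M1 ⊕ M2, so the key drops out. Then M2 = (M1 ⊕ M2) ⊕ M1 over the first 4 bytes.
byte 0: (72 ⊕ 5b) ⊕ 63 = 29 ⊕ 63 = 4a
byte 1: (99 ⊕ 61) ⊕ 6f = f8 ⊕ 6f = 97
byte 2: (8e ⊕ 90) ⊕ 64 = 1e ⊕ 64 = 7a
byte 3: (04 ⊕ ae) ⊕ 65 = aa ⊕ 65 = cf

4a 97 7a cf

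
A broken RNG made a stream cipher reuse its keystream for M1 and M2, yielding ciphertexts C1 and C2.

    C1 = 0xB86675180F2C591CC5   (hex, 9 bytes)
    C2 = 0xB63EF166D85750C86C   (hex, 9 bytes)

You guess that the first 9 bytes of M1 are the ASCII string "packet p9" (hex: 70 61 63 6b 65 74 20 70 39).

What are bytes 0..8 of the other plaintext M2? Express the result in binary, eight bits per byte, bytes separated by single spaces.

01111110 00111001 11100111 00010101 10110010 00001111 00101001 10100100 10010000

First, C1 ⊕ C2 = (M1 ⊕ K) ⊕ (M2 ⊕ K) = M1 ⊕ M2, so the key drops out. Then M2 = (M1 ⊕ M2) ⊕ M1 over the first 9 bytes.
byte 0: (b8 XOR b6) XOR 70 = 0e XOR 70 = 7e
byte 1: (66 XOR 3e) XOR 61 = 58 XOR 61 = 39
byte 2: (75 XOR f1) XOR 63 = 84 XOR 63 = e7
byte 3: (18 XOR 66) XOR 6b = 7e XOR 6b = 15
byte 4: (0f XOR d8) XOR 65 = d7 XOR 65 = b2
byte 5: (2c XOR 57) XOR 74 = 7b XOR 74 = 0f
byte 6: (59 XOR 50) XOR 20 = 09 XOR 20 = 29
byte 7: (1c XOR c8) XOR 70 = d4 XOR 70 = a4
byte 8: (c5 XOR 6c) XOR 39 = a9 XOR 39 = 90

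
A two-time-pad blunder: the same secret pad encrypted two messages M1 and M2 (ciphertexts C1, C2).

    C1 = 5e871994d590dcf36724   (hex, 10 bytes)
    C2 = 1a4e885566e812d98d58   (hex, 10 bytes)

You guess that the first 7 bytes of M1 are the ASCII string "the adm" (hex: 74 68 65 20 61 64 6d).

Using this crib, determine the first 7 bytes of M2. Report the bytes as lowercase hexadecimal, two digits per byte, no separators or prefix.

30a1f4e1d21ca3

First, C1 ⊕ C2 = (M1 ⊕ K) ⊕ (M2 ⊕ K) = M1 ⊕ M2, so the key drops out. Then M2 = (M1 ⊕ M2) ⊕ M1 over the first 7 bytes.
byte 0: (5e ^ 1a) ^ 74 = 44 ^ 74 = 30
byte 1: (87 ^ 4e) ^ 68 = c9 ^ 68 = a1
byte 2: (19 ^ 88) ^ 65 = 91 ^ 65 = f4
byte 3: (94 ^ 55) ^ 20 = c1 ^ 20 = e1
byte 4: (d5 ^ 66) ^ 61 = b3 ^ 61 = d2
byte 5: (90 ^ e8) ^ 64 = 78 ^ 64 = 1c
byte 6: (dc ^ 12) ^ 6d = ce ^ 6d = a3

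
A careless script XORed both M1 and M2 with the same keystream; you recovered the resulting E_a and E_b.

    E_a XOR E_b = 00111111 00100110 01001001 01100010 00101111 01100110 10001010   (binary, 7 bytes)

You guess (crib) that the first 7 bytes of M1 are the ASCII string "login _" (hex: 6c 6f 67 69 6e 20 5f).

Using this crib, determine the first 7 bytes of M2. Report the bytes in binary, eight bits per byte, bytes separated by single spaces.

Since E_a ⊕ E_b = M1 ⊕ M2, XORing with the guessed M1 bytes yields the corresponding M2 bytes: M2 = (E_a ⊕ E_b) ⊕ M1.
3f xor 6c = 53
26 xor 6f = 49
49 xor 67 = 2e
62 xor 69 = 0b
2f xor 6e = 41
66 xor 20 = 46
8a xor 5f = d5

01010011 01001001 00101110 00001011 01000001 01000110 11010101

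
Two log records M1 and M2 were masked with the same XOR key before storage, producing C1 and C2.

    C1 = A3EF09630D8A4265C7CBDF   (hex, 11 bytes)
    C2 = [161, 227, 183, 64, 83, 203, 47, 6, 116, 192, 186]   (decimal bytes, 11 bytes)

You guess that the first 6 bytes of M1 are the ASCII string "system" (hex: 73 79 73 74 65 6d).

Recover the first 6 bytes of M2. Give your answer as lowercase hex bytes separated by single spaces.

First, C1 ⊕ C2 = (M1 ⊕ K) ⊕ (M2 ⊕ K) = M1 ⊕ M2, so the key drops out. Then M2 = (M1 ⊕ M2) ⊕ M1 over the first 6 bytes.
byte 0: (a3 ^ a1) ^ 73 = 02 ^ 73 = 71
byte 1: (ef ^ e3) ^ 79 = 0c ^ 79 = 75
byte 2: (09 ^ b7) ^ 73 = be ^ 73 = cd
byte 3: (63 ^ 40) ^ 74 = 23 ^ 74 = 57
byte 4: (0d ^ 53) ^ 65 = 5e ^ 65 = 3b
byte 5: (8a ^ cb) ^ 6d = 41 ^ 6d = 2c

71 75 cd 57 3b 2c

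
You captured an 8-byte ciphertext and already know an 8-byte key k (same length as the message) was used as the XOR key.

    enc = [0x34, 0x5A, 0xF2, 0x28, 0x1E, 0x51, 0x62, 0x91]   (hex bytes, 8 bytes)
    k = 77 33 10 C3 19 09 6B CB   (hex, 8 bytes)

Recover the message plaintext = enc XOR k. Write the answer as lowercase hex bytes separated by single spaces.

XOR is its own inverse, so applying the key byte-wise gives the result directly.
00110100 ⊕ 01110111 = 01000011
01011010 ⊕ 00110011 = 01101001
11110010 ⊕ 00010000 = 11100010
00101000 ⊕ 11000011 = 11101011
00011110 ⊕ 00011001 = 00000111
01010001 ⊕ 00001001 = 01011000
01100010 ⊕ 01101011 = 00001001
10010001 ⊕ 11001011 = 01011010

43 69 e2 eb 07 58 09 5a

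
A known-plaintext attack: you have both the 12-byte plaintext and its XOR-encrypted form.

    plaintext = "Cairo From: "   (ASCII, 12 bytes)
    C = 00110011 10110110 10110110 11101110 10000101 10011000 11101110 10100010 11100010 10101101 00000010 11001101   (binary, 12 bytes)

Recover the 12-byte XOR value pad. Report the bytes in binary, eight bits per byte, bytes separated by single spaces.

01110000 11010111 11011111 10011100 11101010 10111000 10101000 11010000 10001101 11000000 00111000 11101101

Since C = plaintext ⊕ pad, XORing both sides with plaintext gives pad = plaintext ⊕ C.
01000011 xor 00110011 = 01110000
01100001 xor 10110110 = 11010111
01101001 xor 10110110 = 11011111
01110010 xor 11101110 = 10011100
01101111 xor 10000101 = 11101010
00100000 xor 10011000 = 10111000
01000110 xor 11101110 = 10101000
01110010 xor 10100010 = 11010000
01101111 xor 11100010 = 10001101
01101101 xor 10101101 = 11000000
00111010 xor 00000010 = 00111000
00100000 xor 11001101 = 11101101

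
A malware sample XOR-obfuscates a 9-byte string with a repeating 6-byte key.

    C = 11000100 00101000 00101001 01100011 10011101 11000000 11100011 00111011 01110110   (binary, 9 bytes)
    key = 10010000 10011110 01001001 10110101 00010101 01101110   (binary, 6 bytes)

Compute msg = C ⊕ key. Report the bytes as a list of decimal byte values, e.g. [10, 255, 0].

The 6-byte key repeats, so the effective keystream is 90 9e 49 b5 15 6e 90 9e 49.
byte 0: c4 xor 90 = 54
byte 1: 28 xor 9e = b6
byte 2: 29 xor 49 = 60
byte 3: 63 xor b5 = d6
byte 4: 9d xor 15 = 88
byte 5: c0 xor 6e = ae
byte 6: e3 xor 90 = 73
byte 7: 3b xor 9e = a5
byte 8: 76 xor 49 = 3f

[84, 182, 96, 214, 136, 174, 115, 165, 63]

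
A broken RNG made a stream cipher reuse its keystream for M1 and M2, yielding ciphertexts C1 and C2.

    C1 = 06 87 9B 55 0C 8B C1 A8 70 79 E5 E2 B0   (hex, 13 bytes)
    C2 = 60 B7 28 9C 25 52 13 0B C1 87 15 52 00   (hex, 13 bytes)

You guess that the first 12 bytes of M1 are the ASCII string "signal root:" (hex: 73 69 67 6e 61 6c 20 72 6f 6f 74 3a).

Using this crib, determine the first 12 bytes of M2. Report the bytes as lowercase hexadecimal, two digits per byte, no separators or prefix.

First, C1 ⊕ C2 = (M1 ⊕ K) ⊕ (M2 ⊕ K) = M1 ⊕ M2, so the key drops out. Then M2 = (M1 ⊕ M2) ⊕ M1 over the first 12 bytes.
byte 0: (06 ⊕ 60) ⊕ 73 = 66 ⊕ 73 = 15
byte 1: (87 ⊕ b7) ⊕ 69 = 30 ⊕ 69 = 59
byte 2: (9b ⊕ 28) ⊕ 67 = b3 ⊕ 67 = d4
byte 3: (55 ⊕ 9c) ⊕ 6e = c9 ⊕ 6e = a7
byte 4: (0c ⊕ 25) ⊕ 61 = 29 ⊕ 61 = 48
byte 5: (8b ⊕ 52) ⊕ 6c = d9 ⊕ 6c = b5
byte 6: (c1 ⊕ 13) ⊕ 20 = d2 ⊕ 20 = f2
byte 7: (a8 ⊕ 0b) ⊕ 72 = a3 ⊕ 72 = d1
byte 8: (70 ⊕ c1) ⊕ 6f = b1 ⊕ 6f = de
byte 9: (79 ⊕ 87) ⊕ 6f = fe ⊕ 6f = 91
byte 10: (e5 ⊕ 15) ⊕ 74 = f0 ⊕ 74 = 84
byte 11: (e2 ⊕ 52) ⊕ 3a = b0 ⊕ 3a = 8a

1559d4a748b5f2d1de91848a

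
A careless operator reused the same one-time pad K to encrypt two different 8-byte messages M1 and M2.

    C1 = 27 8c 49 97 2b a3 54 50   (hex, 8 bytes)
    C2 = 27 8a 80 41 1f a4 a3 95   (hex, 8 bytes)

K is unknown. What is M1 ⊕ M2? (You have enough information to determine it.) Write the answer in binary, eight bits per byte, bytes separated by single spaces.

C1 ⊕ C2 = (M1 ⊕ K) ⊕ (M2 ⊕ K) = M1 ⊕ M2 — the shared key cancels under XOR.
27 xor 27 = 00
8c xor 8a = 06
49 xor 80 = c9
97 xor 41 = d6
2b xor 1f = 34
a3 xor a4 = 07
54 xor a3 = f7
50 xor 95 = c5

00000000 00000110 11001001 11010110 00110100 00000111 11110111 11000101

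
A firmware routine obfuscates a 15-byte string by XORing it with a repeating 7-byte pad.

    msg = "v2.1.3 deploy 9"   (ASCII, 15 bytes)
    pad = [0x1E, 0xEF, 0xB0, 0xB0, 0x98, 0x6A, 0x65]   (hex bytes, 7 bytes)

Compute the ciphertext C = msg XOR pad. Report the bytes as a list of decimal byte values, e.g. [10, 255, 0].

The 7-byte key repeats, so the effective keystream is 1e ef b0 b0 98 6a 65 1e ef b0 b0 98 6a 65 1e.
byte 0: 76 xor 1e = 68
byte 1: 32 xor ef = dd
byte 2: 2e xor b0 = 9e
byte 3: 31 xor b0 = 81
byte 4: 2e xor 98 = b6
byte 5: 33 xor 6a = 59
byte 6: 20 xor 65 = 45
byte 7: 64 xor 1e = 7a
byte 8: 65 xor ef = 8a
byte 9: 70 xor b0 = c0
byte 10: 6c xor b0 = dc
byte 11: 6f xor 98 = f7
byte 12: 79 xor 6a = 13
byte 13: 20 xor 65 = 45
byte 14: 39 xor 1e = 27

[104, 221, 158, 129, 182, 89, 69, 122, 138, 192, 220, 247, 19, 69, 39]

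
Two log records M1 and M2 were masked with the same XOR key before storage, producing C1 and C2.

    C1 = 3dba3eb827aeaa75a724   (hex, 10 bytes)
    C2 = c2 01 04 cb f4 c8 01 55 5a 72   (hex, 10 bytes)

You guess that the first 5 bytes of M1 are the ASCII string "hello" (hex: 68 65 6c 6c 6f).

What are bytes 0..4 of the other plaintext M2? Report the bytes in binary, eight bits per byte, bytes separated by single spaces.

10010111 11011110 01010110 00011111 10111100

First, C1 ⊕ C2 = (M1 ⊕ K) ⊕ (M2 ⊕ K) = M1 ⊕ M2, so the key drops out. Then M2 = (M1 ⊕ M2) ⊕ M1 over the first 5 bytes.
byte 0: (3d ⊕ c2) ⊕ 68 = ff ⊕ 68 = 97
byte 1: (ba ⊕ 01) ⊕ 65 = bb ⊕ 65 = de
byte 2: (3e ⊕ 04) ⊕ 6c = 3a ⊕ 6c = 56
byte 3: (b8 ⊕ cb) ⊕ 6c = 73 ⊕ 6c = 1f
byte 4: (27 ⊕ f4) ⊕ 6f = d3 ⊕ 6f = bc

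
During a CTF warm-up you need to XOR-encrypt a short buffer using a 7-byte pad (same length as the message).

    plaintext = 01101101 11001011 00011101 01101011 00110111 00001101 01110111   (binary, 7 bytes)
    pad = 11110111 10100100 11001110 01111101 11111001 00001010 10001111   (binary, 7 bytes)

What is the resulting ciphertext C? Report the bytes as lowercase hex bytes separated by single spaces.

9a 6f d3 16 ce 07 f8

XOR is its own inverse, so applying the key byte-wise gives the result directly.
6d ^ f7 = 9a
cb ^ a4 = 6f
1d ^ ce = d3
6b ^ 7d = 16
37 ^ f9 = ce
0d ^ 0a = 07
77 ^ 8f = f8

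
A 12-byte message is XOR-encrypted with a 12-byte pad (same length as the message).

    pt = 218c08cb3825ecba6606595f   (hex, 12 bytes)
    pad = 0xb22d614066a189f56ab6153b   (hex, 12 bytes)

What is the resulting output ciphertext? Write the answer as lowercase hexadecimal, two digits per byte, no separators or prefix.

93a1698b5e84654f0cb04c64

XOR is its own inverse, so applying the key byte-wise gives the result directly.
byte 0: 21 XOR b2 = 93
byte 1: 8c XOR 2d = a1
byte 2: 08 XOR 61 = 69
byte 3: cb XOR 40 = 8b
byte 4: 38 XOR 66 = 5e
byte 5: 25 XOR a1 = 84
byte 6: ec XOR 89 = 65
byte 7: ba XOR f5 = 4f
byte 8: 66 XOR 6a = 0c
byte 9: 06 XOR b6 = b0
byte 10: 59 XOR 15 = 4c
byte 11: 5f XOR 3b = 64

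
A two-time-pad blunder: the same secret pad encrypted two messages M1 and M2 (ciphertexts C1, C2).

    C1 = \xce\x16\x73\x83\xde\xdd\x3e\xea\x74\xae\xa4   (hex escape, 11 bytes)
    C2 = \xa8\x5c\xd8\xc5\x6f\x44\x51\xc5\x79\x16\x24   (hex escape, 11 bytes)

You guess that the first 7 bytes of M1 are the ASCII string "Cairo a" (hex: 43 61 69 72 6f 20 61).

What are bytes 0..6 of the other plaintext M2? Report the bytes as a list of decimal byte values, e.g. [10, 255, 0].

[37, 43, 194, 52, 222, 185, 14]

First, C1 ⊕ C2 = (M1 ⊕ K) ⊕ (M2 ⊕ K) = M1 ⊕ M2, so the key drops out. Then M2 = (M1 ⊕ M2) ⊕ M1 over the first 7 bytes.
byte 0: (ce ^ a8) ^ 43 = 66 ^ 43 = 25
byte 1: (16 ^ 5c) ^ 61 = 4a ^ 61 = 2b
byte 2: (73 ^ d8) ^ 69 = ab ^ 69 = c2
byte 3: (83 ^ c5) ^ 72 = 46 ^ 72 = 34
byte 4: (de ^ 6f) ^ 6f = b1 ^ 6f = de
byte 5: (dd ^ 44) ^ 20 = 99 ^ 20 = b9
byte 6: (3e ^ 51) ^ 61 = 6f ^ 61 = 0e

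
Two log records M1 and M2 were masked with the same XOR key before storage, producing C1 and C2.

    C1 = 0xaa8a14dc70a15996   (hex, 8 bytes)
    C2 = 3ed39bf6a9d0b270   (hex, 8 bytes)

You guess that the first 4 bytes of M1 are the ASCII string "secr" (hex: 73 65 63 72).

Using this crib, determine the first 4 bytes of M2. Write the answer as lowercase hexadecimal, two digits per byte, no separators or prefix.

e73cec58

First, C1 ⊕ C2 = (M1 ⊕ K) ⊕ (M2 ⊕ K) = M1 ⊕ M2, so the key drops out. Then M2 = (M1 ⊕ M2) ⊕ M1 over the first 4 bytes.
byte 0: (aa xor 3e) xor 73 = 94 xor 73 = e7
byte 1: (8a xor d3) xor 65 = 59 xor 65 = 3c
byte 2: (14 xor 9b) xor 63 = 8f xor 63 = ec
byte 3: (dc xor f6) xor 72 = 2a xor 72 = 58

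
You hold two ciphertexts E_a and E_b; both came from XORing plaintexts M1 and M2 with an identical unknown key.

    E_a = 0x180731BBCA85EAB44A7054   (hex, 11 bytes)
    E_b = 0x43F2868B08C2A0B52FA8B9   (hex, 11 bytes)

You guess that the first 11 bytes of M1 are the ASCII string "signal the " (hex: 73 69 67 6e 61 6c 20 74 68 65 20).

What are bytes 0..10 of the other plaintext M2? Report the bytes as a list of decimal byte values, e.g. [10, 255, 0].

[40, 156, 208, 94, 163, 43, 106, 117, 13, 189, 205]

First, E_a ⊕ E_b = (M1 ⊕ K) ⊕ (M2 ⊕ K) = M1 ⊕ M2, so the key drops out. Then M2 = (M1 ⊕ M2) ⊕ M1 over the first 11 bytes.
byte 0: (18 ^ 43) ^ 73 = 5b ^ 73 = 28
byte 1: (07 ^ f2) ^ 69 = f5 ^ 69 = 9c
byte 2: (31 ^ 86) ^ 67 = b7 ^ 67 = d0
byte 3: (bb ^ 8b) ^ 6e = 30 ^ 6e = 5e
byte 4: (ca ^ 08) ^ 61 = c2 ^ 61 = a3
byte 5: (85 ^ c2) ^ 6c = 47 ^ 6c = 2b
byte 6: (ea ^ a0) ^ 20 = 4a ^ 20 = 6a
byte 7: (b4 ^ b5) ^ 74 = 01 ^ 74 = 75
byte 8: (4a ^ 2f) ^ 68 = 65 ^ 68 = 0d
byte 9: (70 ^ a8) ^ 65 = d8 ^ 65 = bd
byte 10: (54 ^ b9) ^ 20 = ed ^ 20 = cd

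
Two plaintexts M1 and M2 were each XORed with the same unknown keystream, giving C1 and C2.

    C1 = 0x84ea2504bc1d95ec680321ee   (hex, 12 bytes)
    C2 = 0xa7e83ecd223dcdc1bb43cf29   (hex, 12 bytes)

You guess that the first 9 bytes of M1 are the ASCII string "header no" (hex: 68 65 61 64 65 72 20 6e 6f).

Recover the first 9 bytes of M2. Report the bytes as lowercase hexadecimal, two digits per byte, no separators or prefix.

4b677aadfb527843bc

First, C1 ⊕ C2 = (M1 ⊕ K) ⊕ (M2 ⊕ K) = M1 ⊕ M2, so the key drops out. Then M2 = (M1 ⊕ M2) ⊕ M1 over the first 9 bytes.
byte 0: (84 ⊕ a7) ⊕ 68 = 23 ⊕ 68 = 4b
byte 1: (ea ⊕ e8) ⊕ 65 = 02 ⊕ 65 = 67
byte 2: (25 ⊕ 3e) ⊕ 61 = 1b ⊕ 61 = 7a
byte 3: (04 ⊕ cd) ⊕ 64 = c9 ⊕ 64 = ad
byte 4: (bc ⊕ 22) ⊕ 65 = 9e ⊕ 65 = fb
byte 5: (1d ⊕ 3d) ⊕ 72 = 20 ⊕ 72 = 52
byte 6: (95 ⊕ cd) ⊕ 20 = 58 ⊕ 20 = 78
byte 7: (ec ⊕ c1) ⊕ 6e = 2d ⊕ 6e = 43
byte 8: (68 ⊕ bb) ⊕ 6f = d3 ⊕ 6f = bc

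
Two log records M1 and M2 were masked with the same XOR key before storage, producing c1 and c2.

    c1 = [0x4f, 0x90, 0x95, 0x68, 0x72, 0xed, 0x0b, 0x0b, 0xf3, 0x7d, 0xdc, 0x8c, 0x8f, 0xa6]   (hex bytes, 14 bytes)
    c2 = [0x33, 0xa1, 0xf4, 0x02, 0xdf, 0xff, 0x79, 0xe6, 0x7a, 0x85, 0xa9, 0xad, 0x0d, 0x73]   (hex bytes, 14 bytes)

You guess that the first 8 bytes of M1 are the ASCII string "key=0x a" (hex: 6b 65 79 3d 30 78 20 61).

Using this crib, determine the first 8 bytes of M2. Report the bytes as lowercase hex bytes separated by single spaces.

First, c1 ⊕ c2 = (M1 ⊕ K) ⊕ (M2 ⊕ K) = M1 ⊕ M2, so the key drops out. Then M2 = (M1 ⊕ M2) ⊕ M1 over the first 8 bytes.
byte 0: (4f xor 33) xor 6b = 7c xor 6b = 17
byte 1: (90 xor a1) xor 65 = 31 xor 65 = 54
byte 2: (95 xor f4) xor 79 = 61 xor 79 = 18
byte 3: (68 xor 02) xor 3d = 6a xor 3d = 57
byte 4: (72 xor df) xor 30 = ad xor 30 = 9d
byte 5: (ed xor ff) xor 78 = 12 xor 78 = 6a
byte 6: (0b xor 79) xor 20 = 72 xor 20 = 52
byte 7: (0b xor e6) xor 61 = ed xor 61 = 8c

17 54 18 57 9d 6a 52 8c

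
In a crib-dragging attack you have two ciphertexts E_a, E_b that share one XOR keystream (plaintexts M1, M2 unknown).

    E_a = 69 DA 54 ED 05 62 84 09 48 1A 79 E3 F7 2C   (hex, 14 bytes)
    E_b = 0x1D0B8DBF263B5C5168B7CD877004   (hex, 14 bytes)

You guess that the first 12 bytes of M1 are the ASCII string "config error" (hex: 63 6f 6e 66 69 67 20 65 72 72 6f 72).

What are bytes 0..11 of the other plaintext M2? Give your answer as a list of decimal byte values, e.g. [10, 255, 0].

First, E_a ⊕ E_b = (M1 ⊕ K) ⊕ (M2 ⊕ K) = M1 ⊕ M2, so the key drops out. Then M2 = (M1 ⊕ M2) ⊕ M1 over the first 12 bytes.
byte 0: (69 xor 1d) xor 63 = 74 xor 63 = 17
byte 1: (da xor 0b) xor 6f = d1 xor 6f = be
byte 2: (54 xor 8d) xor 6e = d9 xor 6e = b7
byte 3: (ed xor bf) xor 66 = 52 xor 66 = 34
byte 4: (05 xor 26) xor 69 = 23 xor 69 = 4a
byte 5: (62 xor 3b) xor 67 = 59 xor 67 = 3e
byte 6: (84 xor 5c) xor 20 = d8 xor 20 = f8
byte 7: (09 xor 51) xor 65 = 58 xor 65 = 3d
byte 8: (48 xor 68) xor 72 = 20 xor 72 = 52
byte 9: (1a xor b7) xor 72 = ad xor 72 = df
byte 10: (79 xor cd) xor 6f = b4 xor 6f = db
byte 11: (e3 xor 87) xor 72 = 64 xor 72 = 16

[23, 190, 183, 52, 74, 62, 248, 61, 82, 223, 219, 22]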